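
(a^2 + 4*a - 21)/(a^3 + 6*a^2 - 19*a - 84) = (a - 3)/(a^2 - a - 12)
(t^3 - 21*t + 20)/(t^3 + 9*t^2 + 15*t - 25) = (t - 4)/(t + 5)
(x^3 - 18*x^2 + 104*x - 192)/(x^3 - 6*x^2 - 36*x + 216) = (x^2 - 12*x + 32)/(x^2 - 36)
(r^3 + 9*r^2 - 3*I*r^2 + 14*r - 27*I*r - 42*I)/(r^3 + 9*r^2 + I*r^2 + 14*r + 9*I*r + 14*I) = (r - 3*I)/(r + I)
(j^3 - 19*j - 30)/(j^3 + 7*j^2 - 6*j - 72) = (j^3 - 19*j - 30)/(j^3 + 7*j^2 - 6*j - 72)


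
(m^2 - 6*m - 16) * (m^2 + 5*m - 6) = m^4 - m^3 - 52*m^2 - 44*m + 96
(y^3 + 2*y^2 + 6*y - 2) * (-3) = -3*y^3 - 6*y^2 - 18*y + 6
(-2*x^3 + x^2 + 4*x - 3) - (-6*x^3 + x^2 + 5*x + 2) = 4*x^3 - x - 5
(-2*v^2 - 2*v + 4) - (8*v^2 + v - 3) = -10*v^2 - 3*v + 7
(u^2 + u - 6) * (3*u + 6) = 3*u^3 + 9*u^2 - 12*u - 36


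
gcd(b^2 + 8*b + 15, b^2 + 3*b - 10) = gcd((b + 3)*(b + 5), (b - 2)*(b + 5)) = b + 5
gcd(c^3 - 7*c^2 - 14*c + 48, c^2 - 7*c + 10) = c - 2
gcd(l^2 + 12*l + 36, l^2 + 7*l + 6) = l + 6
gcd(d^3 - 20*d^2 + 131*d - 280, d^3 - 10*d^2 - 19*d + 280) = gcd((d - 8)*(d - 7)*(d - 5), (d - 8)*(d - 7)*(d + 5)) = d^2 - 15*d + 56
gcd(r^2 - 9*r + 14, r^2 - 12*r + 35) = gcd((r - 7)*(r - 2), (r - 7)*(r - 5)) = r - 7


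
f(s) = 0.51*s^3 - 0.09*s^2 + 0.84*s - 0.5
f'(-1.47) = 4.41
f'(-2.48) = 10.70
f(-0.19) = -0.67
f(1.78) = 3.59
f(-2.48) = -10.92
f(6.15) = 119.89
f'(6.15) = 57.60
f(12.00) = 877.90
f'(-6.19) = 60.58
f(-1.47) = -3.55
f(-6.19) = -130.11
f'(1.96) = 6.36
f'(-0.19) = 0.93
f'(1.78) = 5.37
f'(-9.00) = 126.39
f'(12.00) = 219.00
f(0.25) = -0.29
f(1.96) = 4.64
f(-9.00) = -387.14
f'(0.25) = 0.89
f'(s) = 1.53*s^2 - 0.18*s + 0.84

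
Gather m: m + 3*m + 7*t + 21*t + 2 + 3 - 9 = 4*m + 28*t - 4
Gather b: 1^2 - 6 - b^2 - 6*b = -b^2 - 6*b - 5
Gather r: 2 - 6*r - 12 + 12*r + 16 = 6*r + 6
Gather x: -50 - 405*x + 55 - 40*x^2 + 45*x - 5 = -40*x^2 - 360*x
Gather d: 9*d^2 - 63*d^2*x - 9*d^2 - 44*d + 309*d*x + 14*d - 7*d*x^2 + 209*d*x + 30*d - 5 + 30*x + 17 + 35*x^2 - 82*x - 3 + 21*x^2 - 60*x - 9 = -63*d^2*x + d*(-7*x^2 + 518*x) + 56*x^2 - 112*x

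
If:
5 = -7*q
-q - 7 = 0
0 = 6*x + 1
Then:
No Solution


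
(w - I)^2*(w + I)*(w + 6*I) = w^4 + 5*I*w^3 + 7*w^2 + 5*I*w + 6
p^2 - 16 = (p - 4)*(p + 4)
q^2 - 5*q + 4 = (q - 4)*(q - 1)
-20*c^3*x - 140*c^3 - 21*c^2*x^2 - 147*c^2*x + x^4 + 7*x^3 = (-5*c + x)*(c + x)*(4*c + x)*(x + 7)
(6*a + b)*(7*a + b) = 42*a^2 + 13*a*b + b^2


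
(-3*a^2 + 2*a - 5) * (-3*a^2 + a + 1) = 9*a^4 - 9*a^3 + 14*a^2 - 3*a - 5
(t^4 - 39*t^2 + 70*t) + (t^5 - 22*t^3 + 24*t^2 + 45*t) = t^5 + t^4 - 22*t^3 - 15*t^2 + 115*t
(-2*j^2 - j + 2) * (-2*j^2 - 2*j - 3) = 4*j^4 + 6*j^3 + 4*j^2 - j - 6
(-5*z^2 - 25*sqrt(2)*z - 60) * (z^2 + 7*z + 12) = -5*z^4 - 25*sqrt(2)*z^3 - 35*z^3 - 175*sqrt(2)*z^2 - 120*z^2 - 300*sqrt(2)*z - 420*z - 720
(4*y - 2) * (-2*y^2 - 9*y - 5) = -8*y^3 - 32*y^2 - 2*y + 10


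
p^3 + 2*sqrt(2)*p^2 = p^2*(p + 2*sqrt(2))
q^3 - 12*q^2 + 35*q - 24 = (q - 8)*(q - 3)*(q - 1)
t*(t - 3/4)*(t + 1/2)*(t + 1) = t^4 + 3*t^3/4 - 5*t^2/8 - 3*t/8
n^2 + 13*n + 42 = (n + 6)*(n + 7)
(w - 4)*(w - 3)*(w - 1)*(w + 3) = w^4 - 5*w^3 - 5*w^2 + 45*w - 36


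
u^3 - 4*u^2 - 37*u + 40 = (u - 8)*(u - 1)*(u + 5)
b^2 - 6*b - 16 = (b - 8)*(b + 2)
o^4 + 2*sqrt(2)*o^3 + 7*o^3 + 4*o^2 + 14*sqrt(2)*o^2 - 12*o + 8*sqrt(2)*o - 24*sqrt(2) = (o - 1)*(o + 2)*(o + 6)*(o + 2*sqrt(2))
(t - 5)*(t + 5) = t^2 - 25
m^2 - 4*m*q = m*(m - 4*q)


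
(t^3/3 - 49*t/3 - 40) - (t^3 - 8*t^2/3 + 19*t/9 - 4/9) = -2*t^3/3 + 8*t^2/3 - 166*t/9 - 356/9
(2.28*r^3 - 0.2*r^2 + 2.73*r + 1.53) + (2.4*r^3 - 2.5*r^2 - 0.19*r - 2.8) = 4.68*r^3 - 2.7*r^2 + 2.54*r - 1.27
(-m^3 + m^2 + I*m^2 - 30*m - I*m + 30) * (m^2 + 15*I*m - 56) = -m^5 + m^4 - 14*I*m^4 + 11*m^3 + 14*I*m^3 - 11*m^2 - 506*I*m^2 + 1680*m + 506*I*m - 1680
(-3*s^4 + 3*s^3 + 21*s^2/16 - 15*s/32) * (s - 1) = -3*s^5 + 6*s^4 - 27*s^3/16 - 57*s^2/32 + 15*s/32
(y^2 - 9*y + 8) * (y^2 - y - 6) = y^4 - 10*y^3 + 11*y^2 + 46*y - 48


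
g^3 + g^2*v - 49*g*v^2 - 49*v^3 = (g - 7*v)*(g + v)*(g + 7*v)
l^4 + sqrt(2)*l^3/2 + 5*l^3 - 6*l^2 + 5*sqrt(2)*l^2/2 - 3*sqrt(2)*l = l*(l - 1)*(l + 6)*(l + sqrt(2)/2)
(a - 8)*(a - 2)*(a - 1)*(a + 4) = a^4 - 7*a^3 - 18*a^2 + 88*a - 64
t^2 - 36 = (t - 6)*(t + 6)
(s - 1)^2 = s^2 - 2*s + 1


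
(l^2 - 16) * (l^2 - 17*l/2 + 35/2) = l^4 - 17*l^3/2 + 3*l^2/2 + 136*l - 280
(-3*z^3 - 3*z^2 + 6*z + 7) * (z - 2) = -3*z^4 + 3*z^3 + 12*z^2 - 5*z - 14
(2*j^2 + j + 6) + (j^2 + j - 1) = 3*j^2 + 2*j + 5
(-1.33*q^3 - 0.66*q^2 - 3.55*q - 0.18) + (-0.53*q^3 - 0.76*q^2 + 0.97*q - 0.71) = -1.86*q^3 - 1.42*q^2 - 2.58*q - 0.89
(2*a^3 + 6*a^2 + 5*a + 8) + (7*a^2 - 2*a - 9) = 2*a^3 + 13*a^2 + 3*a - 1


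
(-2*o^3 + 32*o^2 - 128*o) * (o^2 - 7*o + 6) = -2*o^5 + 46*o^4 - 364*o^3 + 1088*o^2 - 768*o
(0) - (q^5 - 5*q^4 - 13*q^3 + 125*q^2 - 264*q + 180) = -q^5 + 5*q^4 + 13*q^3 - 125*q^2 + 264*q - 180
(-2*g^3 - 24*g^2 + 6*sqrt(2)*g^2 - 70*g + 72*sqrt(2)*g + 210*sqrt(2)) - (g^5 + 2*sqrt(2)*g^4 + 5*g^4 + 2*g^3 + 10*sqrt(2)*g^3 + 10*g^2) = -g^5 - 5*g^4 - 2*sqrt(2)*g^4 - 10*sqrt(2)*g^3 - 4*g^3 - 34*g^2 + 6*sqrt(2)*g^2 - 70*g + 72*sqrt(2)*g + 210*sqrt(2)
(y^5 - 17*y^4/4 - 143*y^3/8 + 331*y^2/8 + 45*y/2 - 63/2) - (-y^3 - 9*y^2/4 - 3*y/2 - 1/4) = y^5 - 17*y^4/4 - 135*y^3/8 + 349*y^2/8 + 24*y - 125/4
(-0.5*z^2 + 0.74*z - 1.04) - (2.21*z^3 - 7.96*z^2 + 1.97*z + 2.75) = -2.21*z^3 + 7.46*z^2 - 1.23*z - 3.79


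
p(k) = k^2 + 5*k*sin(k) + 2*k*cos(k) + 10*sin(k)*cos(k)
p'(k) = -2*k*sin(k) + 5*k*cos(k) + 2*k - 10*sin(k)^2 + 5*sin(k) + 10*cos(k)^2 + 2*cos(k)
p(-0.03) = -0.35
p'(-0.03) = 11.62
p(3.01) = 3.77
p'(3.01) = -1.36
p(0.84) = 9.92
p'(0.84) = 7.20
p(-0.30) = -2.86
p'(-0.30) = 6.48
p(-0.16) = -1.74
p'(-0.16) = 9.51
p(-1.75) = 14.05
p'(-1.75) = -20.03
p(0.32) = 4.20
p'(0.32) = 13.45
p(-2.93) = 19.44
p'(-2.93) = 13.34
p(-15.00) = 301.50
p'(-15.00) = 4.24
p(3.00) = 3.78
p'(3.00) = -1.37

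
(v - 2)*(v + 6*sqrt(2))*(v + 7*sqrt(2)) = v^3 - 2*v^2 + 13*sqrt(2)*v^2 - 26*sqrt(2)*v + 84*v - 168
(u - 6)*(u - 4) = u^2 - 10*u + 24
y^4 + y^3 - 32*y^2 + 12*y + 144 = (y - 4)*(y - 3)*(y + 2)*(y + 6)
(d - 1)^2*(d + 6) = d^3 + 4*d^2 - 11*d + 6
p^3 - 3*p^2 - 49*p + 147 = (p - 7)*(p - 3)*(p + 7)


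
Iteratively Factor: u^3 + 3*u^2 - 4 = (u + 2)*(u^2 + u - 2) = (u - 1)*(u + 2)*(u + 2)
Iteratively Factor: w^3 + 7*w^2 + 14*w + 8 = (w + 4)*(w^2 + 3*w + 2) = (w + 1)*(w + 4)*(w + 2)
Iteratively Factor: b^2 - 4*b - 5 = (b - 5)*(b + 1)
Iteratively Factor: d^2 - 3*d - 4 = (d + 1)*(d - 4)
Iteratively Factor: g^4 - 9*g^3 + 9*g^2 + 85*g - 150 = (g - 2)*(g^3 - 7*g^2 - 5*g + 75) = (g - 5)*(g - 2)*(g^2 - 2*g - 15) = (g - 5)^2*(g - 2)*(g + 3)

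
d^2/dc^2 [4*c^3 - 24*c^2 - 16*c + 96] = 24*c - 48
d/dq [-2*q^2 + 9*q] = 9 - 4*q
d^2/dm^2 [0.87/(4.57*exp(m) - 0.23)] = (18.169863*exp(m) + 0.914457)*exp(m)/(4.57*exp(m) - 0.23)^3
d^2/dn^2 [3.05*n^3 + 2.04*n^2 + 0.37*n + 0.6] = 18.3*n + 4.08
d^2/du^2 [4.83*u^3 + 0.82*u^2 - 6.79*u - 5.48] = 28.98*u + 1.64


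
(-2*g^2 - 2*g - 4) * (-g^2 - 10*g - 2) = 2*g^4 + 22*g^3 + 28*g^2 + 44*g + 8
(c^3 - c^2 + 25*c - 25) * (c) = c^4 - c^3 + 25*c^2 - 25*c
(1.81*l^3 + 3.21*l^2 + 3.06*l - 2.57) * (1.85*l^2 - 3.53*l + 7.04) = 3.3485*l^5 - 0.450799999999999*l^4 + 7.0721*l^3 + 7.0421*l^2 + 30.6145*l - 18.0928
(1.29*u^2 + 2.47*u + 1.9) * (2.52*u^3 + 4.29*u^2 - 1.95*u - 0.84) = 3.2508*u^5 + 11.7585*u^4 + 12.8688*u^3 + 2.2509*u^2 - 5.7798*u - 1.596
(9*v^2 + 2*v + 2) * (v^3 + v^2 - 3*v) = 9*v^5 + 11*v^4 - 23*v^3 - 4*v^2 - 6*v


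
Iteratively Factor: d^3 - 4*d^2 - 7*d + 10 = (d + 2)*(d^2 - 6*d + 5) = (d - 5)*(d + 2)*(d - 1)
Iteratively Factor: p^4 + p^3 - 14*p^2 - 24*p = (p + 3)*(p^3 - 2*p^2 - 8*p) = p*(p + 3)*(p^2 - 2*p - 8) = p*(p + 2)*(p + 3)*(p - 4)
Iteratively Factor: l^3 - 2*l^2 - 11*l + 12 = (l + 3)*(l^2 - 5*l + 4) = (l - 1)*(l + 3)*(l - 4)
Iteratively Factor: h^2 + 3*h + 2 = (h + 1)*(h + 2)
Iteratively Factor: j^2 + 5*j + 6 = (j + 2)*(j + 3)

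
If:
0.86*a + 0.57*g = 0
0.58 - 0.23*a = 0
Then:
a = 2.52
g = -3.80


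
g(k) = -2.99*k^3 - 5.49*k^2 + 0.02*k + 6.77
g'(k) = -8.97*k^2 - 10.98*k + 0.02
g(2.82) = -103.89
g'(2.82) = -102.28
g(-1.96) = 8.15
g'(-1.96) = -12.92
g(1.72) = -24.65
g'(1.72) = -45.40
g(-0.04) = 6.76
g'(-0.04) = 0.44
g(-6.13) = 489.09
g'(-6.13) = -269.74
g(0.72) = 2.82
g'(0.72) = -12.54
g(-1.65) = 5.22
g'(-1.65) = -6.28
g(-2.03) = 9.12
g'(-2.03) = -14.66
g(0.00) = 6.77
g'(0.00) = 0.02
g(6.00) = -836.59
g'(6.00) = -388.78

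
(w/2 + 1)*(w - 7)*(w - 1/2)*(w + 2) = w^4/2 - 7*w^3/4 - 45*w^2/4 - 8*w + 7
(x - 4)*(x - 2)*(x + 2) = x^3 - 4*x^2 - 4*x + 16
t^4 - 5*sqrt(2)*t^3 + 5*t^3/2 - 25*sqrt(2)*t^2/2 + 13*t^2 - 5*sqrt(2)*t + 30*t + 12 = (t + 1/2)*(t + 2)*(t - 3*sqrt(2))*(t - 2*sqrt(2))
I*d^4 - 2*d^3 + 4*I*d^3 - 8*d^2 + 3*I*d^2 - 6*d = d*(d + 3)*(d + 2*I)*(I*d + I)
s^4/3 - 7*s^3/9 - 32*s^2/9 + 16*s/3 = s*(s/3 + 1)*(s - 4)*(s - 4/3)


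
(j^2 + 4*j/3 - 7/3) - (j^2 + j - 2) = j/3 - 1/3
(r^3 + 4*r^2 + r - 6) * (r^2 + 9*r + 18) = r^5 + 13*r^4 + 55*r^3 + 75*r^2 - 36*r - 108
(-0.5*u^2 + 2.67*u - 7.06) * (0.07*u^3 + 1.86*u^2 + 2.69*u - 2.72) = -0.035*u^5 - 0.7431*u^4 + 3.127*u^3 - 4.5893*u^2 - 26.2538*u + 19.2032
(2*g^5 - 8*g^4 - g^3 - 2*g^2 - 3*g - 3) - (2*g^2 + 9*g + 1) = 2*g^5 - 8*g^4 - g^3 - 4*g^2 - 12*g - 4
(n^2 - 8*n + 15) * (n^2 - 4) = n^4 - 8*n^3 + 11*n^2 + 32*n - 60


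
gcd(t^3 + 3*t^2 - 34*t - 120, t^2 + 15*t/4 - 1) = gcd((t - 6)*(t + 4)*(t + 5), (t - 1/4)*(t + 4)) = t + 4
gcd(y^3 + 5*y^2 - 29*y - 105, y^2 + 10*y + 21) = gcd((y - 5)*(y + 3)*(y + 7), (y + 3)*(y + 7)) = y^2 + 10*y + 21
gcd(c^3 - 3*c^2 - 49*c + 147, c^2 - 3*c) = c - 3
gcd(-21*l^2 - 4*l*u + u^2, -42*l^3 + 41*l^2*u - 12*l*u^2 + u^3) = -7*l + u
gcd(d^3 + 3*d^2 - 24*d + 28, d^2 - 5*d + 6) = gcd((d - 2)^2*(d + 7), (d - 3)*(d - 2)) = d - 2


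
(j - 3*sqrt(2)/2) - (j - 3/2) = 3/2 - 3*sqrt(2)/2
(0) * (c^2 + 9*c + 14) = 0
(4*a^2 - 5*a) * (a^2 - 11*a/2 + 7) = 4*a^4 - 27*a^3 + 111*a^2/2 - 35*a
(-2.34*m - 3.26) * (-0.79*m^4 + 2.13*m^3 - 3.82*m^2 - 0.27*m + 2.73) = 1.8486*m^5 - 2.4088*m^4 + 1.995*m^3 + 13.085*m^2 - 5.508*m - 8.8998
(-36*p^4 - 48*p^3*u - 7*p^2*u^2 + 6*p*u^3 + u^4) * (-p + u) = 36*p^5 + 12*p^4*u - 41*p^3*u^2 - 13*p^2*u^3 + 5*p*u^4 + u^5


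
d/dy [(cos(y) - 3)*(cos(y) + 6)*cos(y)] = 3*(sin(y)^2 - 2*cos(y) + 5)*sin(y)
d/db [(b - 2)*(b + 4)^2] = 3*b*(b + 4)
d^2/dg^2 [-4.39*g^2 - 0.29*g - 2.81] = -8.78000000000000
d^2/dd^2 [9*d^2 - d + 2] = 18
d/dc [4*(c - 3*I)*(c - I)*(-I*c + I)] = -12*I*c^2 + 8*c*(-4 + I) + 16 + 12*I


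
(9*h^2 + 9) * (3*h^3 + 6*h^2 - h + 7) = 27*h^5 + 54*h^4 + 18*h^3 + 117*h^2 - 9*h + 63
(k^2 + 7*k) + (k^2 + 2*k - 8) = 2*k^2 + 9*k - 8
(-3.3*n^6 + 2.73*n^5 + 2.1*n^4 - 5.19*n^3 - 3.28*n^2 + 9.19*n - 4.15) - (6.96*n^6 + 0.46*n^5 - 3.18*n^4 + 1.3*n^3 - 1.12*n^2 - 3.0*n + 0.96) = -10.26*n^6 + 2.27*n^5 + 5.28*n^4 - 6.49*n^3 - 2.16*n^2 + 12.19*n - 5.11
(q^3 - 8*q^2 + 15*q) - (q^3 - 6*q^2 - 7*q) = -2*q^2 + 22*q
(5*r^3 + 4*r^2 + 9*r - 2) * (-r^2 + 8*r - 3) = -5*r^5 + 36*r^4 + 8*r^3 + 62*r^2 - 43*r + 6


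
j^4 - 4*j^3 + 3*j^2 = j^2*(j - 3)*(j - 1)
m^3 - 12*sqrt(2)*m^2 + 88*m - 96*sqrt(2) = (m - 6*sqrt(2))*(m - 4*sqrt(2))*(m - 2*sqrt(2))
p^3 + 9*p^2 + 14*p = p*(p + 2)*(p + 7)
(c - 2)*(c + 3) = c^2 + c - 6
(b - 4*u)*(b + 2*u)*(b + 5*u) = b^3 + 3*b^2*u - 18*b*u^2 - 40*u^3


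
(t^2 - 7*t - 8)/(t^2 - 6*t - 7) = (t - 8)/(t - 7)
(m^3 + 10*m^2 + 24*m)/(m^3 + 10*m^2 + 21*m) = (m^2 + 10*m + 24)/(m^2 + 10*m + 21)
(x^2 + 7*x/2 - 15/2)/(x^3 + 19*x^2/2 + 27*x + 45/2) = (2*x - 3)/(2*x^2 + 9*x + 9)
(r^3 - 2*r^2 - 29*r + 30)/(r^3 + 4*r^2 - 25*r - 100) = (r^2 - 7*r + 6)/(r^2 - r - 20)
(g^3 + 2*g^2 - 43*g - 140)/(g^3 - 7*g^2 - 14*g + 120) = (g^2 - 2*g - 35)/(g^2 - 11*g + 30)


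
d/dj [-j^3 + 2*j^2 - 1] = j*(4 - 3*j)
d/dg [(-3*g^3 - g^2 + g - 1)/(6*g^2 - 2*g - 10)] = (-9*g^4 + 6*g^3 + 43*g^2 + 16*g - 6)/(2*(9*g^4 - 6*g^3 - 29*g^2 + 10*g + 25))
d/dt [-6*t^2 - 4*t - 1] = -12*t - 4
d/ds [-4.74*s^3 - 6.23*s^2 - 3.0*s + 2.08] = -14.22*s^2 - 12.46*s - 3.0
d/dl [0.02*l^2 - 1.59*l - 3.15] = 0.04*l - 1.59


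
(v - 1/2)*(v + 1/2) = v^2 - 1/4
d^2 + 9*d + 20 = (d + 4)*(d + 5)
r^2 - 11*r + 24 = (r - 8)*(r - 3)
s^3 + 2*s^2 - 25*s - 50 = (s - 5)*(s + 2)*(s + 5)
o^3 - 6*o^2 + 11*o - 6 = (o - 3)*(o - 2)*(o - 1)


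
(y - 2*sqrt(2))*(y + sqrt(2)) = y^2 - sqrt(2)*y - 4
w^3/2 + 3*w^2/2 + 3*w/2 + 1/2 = (w/2 + 1/2)*(w + 1)^2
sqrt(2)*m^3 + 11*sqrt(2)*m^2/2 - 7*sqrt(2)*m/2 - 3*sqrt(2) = (m - 1)*(m + 6)*(sqrt(2)*m + sqrt(2)/2)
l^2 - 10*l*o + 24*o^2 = (l - 6*o)*(l - 4*o)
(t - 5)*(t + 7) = t^2 + 2*t - 35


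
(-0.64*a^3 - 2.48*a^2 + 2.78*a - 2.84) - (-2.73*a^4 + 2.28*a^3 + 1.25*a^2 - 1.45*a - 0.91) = 2.73*a^4 - 2.92*a^3 - 3.73*a^2 + 4.23*a - 1.93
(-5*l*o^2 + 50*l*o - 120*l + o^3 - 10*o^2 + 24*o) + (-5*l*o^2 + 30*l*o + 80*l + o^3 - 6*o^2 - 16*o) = -10*l*o^2 + 80*l*o - 40*l + 2*o^3 - 16*o^2 + 8*o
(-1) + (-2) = -3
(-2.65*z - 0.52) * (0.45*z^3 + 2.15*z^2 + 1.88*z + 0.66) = -1.1925*z^4 - 5.9315*z^3 - 6.1*z^2 - 2.7266*z - 0.3432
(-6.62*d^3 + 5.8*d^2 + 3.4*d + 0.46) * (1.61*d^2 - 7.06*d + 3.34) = -10.6582*d^5 + 56.0752*d^4 - 57.5848*d^3 - 3.8914*d^2 + 8.1084*d + 1.5364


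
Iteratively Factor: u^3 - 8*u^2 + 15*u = (u - 5)*(u^2 - 3*u) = (u - 5)*(u - 3)*(u)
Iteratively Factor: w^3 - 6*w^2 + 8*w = (w - 4)*(w^2 - 2*w) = w*(w - 4)*(w - 2)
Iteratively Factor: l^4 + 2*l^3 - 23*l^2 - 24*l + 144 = (l - 3)*(l^3 + 5*l^2 - 8*l - 48) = (l - 3)*(l + 4)*(l^2 + l - 12) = (l - 3)*(l + 4)^2*(l - 3)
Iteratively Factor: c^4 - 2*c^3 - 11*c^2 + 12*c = (c)*(c^3 - 2*c^2 - 11*c + 12) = c*(c - 4)*(c^2 + 2*c - 3) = c*(c - 4)*(c + 3)*(c - 1)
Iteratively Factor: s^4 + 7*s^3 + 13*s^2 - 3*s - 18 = (s + 3)*(s^3 + 4*s^2 + s - 6) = (s + 3)^2*(s^2 + s - 2) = (s + 2)*(s + 3)^2*(s - 1)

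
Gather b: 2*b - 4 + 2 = 2*b - 2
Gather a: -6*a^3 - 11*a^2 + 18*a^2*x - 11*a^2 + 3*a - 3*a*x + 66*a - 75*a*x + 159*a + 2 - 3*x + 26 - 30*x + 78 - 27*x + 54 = -6*a^3 + a^2*(18*x - 22) + a*(228 - 78*x) - 60*x + 160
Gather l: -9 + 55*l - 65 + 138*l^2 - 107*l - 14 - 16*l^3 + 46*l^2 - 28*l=-16*l^3 + 184*l^2 - 80*l - 88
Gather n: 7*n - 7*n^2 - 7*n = -7*n^2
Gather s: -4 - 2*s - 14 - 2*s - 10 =-4*s - 28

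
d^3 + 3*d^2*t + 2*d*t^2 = d*(d + t)*(d + 2*t)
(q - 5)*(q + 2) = q^2 - 3*q - 10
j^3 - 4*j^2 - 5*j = j*(j - 5)*(j + 1)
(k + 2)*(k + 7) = k^2 + 9*k + 14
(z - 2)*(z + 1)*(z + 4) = z^3 + 3*z^2 - 6*z - 8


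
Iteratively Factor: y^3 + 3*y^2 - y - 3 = (y - 1)*(y^2 + 4*y + 3) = (y - 1)*(y + 1)*(y + 3)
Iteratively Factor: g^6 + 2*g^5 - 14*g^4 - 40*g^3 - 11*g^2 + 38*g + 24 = (g + 1)*(g^5 + g^4 - 15*g^3 - 25*g^2 + 14*g + 24) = (g + 1)^2*(g^4 - 15*g^2 - 10*g + 24) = (g + 1)^2*(g + 2)*(g^3 - 2*g^2 - 11*g + 12) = (g + 1)^2*(g + 2)*(g + 3)*(g^2 - 5*g + 4) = (g - 4)*(g + 1)^2*(g + 2)*(g + 3)*(g - 1)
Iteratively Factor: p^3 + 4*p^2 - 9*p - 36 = (p - 3)*(p^2 + 7*p + 12) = (p - 3)*(p + 4)*(p + 3)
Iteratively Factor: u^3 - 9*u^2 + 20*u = (u - 5)*(u^2 - 4*u) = u*(u - 5)*(u - 4)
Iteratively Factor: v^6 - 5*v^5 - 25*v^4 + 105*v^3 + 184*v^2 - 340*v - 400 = (v - 5)*(v^5 - 25*v^3 - 20*v^2 + 84*v + 80) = (v - 5)*(v - 2)*(v^4 + 2*v^3 - 21*v^2 - 62*v - 40) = (v - 5)*(v - 2)*(v + 4)*(v^3 - 2*v^2 - 13*v - 10) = (v - 5)^2*(v - 2)*(v + 4)*(v^2 + 3*v + 2) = (v - 5)^2*(v - 2)*(v + 1)*(v + 4)*(v + 2)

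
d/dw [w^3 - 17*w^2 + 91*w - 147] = 3*w^2 - 34*w + 91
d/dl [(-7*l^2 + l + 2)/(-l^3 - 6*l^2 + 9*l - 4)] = (-7*l^4 + 2*l^3 - 51*l^2 + 80*l - 22)/(l^6 + 12*l^5 + 18*l^4 - 100*l^3 + 129*l^2 - 72*l + 16)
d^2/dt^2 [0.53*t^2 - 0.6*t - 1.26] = 1.06000000000000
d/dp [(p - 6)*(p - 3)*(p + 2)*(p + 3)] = 4*p^3 - 12*p^2 - 42*p + 36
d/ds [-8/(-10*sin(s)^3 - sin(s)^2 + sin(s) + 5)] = 8*(-30*sin(s)^2 - 2*sin(s) + 1)*cos(s)/(10*sin(s)^3 + sin(s)^2 - sin(s) - 5)^2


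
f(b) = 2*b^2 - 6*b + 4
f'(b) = 4*b - 6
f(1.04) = -0.08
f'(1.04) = -1.84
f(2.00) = 0.00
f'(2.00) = 2.00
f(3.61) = 8.40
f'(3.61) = 8.44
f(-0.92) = 11.21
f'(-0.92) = -9.68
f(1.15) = -0.26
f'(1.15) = -1.40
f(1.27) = -0.39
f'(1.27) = -0.92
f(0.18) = 2.98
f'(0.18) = -5.28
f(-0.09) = 4.56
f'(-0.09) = -6.36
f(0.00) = 4.00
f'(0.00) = -6.00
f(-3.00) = 40.00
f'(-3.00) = -18.00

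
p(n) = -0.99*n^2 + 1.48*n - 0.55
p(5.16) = -19.27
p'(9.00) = -16.34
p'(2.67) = -3.81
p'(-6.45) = 14.25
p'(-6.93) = 15.20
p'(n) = 1.48 - 1.98*n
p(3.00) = -5.02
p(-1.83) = -6.57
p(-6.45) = -51.28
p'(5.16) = -8.74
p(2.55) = -3.21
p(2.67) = -3.66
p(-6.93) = -58.35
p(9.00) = -67.42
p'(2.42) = -3.31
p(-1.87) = -6.78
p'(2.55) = -3.57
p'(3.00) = -4.46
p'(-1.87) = 5.18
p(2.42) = -2.77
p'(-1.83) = 5.10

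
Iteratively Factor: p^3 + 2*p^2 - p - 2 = (p + 1)*(p^2 + p - 2) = (p - 1)*(p + 1)*(p + 2)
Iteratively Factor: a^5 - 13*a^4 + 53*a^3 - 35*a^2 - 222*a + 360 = (a - 3)*(a^4 - 10*a^3 + 23*a^2 + 34*a - 120) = (a - 5)*(a - 3)*(a^3 - 5*a^2 - 2*a + 24) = (a - 5)*(a - 4)*(a - 3)*(a^2 - a - 6) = (a - 5)*(a - 4)*(a - 3)^2*(a + 2)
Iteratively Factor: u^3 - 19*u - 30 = (u + 3)*(u^2 - 3*u - 10) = (u + 2)*(u + 3)*(u - 5)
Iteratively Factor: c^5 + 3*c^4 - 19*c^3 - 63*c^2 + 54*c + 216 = (c + 3)*(c^4 - 19*c^2 - 6*c + 72) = (c + 3)^2*(c^3 - 3*c^2 - 10*c + 24) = (c + 3)^3*(c^2 - 6*c + 8) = (c - 4)*(c + 3)^3*(c - 2)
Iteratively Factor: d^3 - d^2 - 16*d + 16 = (d + 4)*(d^2 - 5*d + 4) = (d - 4)*(d + 4)*(d - 1)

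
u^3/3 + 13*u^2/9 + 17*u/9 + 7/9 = (u/3 + 1/3)*(u + 1)*(u + 7/3)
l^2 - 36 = (l - 6)*(l + 6)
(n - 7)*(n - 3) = n^2 - 10*n + 21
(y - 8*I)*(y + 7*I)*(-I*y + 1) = -I*y^3 - 57*I*y + 56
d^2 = d^2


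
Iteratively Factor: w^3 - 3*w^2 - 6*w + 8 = (w - 1)*(w^2 - 2*w - 8) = (w - 4)*(w - 1)*(w + 2)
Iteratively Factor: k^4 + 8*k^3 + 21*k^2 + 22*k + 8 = (k + 1)*(k^3 + 7*k^2 + 14*k + 8) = (k + 1)^2*(k^2 + 6*k + 8) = (k + 1)^2*(k + 4)*(k + 2)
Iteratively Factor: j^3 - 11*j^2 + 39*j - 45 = (j - 5)*(j^2 - 6*j + 9) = (j - 5)*(j - 3)*(j - 3)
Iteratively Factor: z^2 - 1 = (z - 1)*(z + 1)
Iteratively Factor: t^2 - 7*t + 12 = (t - 4)*(t - 3)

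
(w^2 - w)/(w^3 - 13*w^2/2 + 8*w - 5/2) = 2*w/(2*w^2 - 11*w + 5)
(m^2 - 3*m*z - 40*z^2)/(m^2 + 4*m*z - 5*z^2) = (-m + 8*z)/(-m + z)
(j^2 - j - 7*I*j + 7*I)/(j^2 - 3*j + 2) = (j - 7*I)/(j - 2)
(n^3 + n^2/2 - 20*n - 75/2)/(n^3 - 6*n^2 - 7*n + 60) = (n + 5/2)/(n - 4)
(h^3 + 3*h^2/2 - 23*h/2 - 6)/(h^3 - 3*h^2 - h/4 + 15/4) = 2*(2*h^3 + 3*h^2 - 23*h - 12)/(4*h^3 - 12*h^2 - h + 15)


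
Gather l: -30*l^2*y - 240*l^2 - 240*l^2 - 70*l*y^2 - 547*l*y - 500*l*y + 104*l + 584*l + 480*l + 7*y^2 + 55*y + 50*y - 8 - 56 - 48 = l^2*(-30*y - 480) + l*(-70*y^2 - 1047*y + 1168) + 7*y^2 + 105*y - 112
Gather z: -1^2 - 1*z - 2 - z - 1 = -2*z - 4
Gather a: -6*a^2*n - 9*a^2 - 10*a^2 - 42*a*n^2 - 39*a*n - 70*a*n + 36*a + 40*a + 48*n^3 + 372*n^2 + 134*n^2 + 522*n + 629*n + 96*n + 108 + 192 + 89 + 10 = a^2*(-6*n - 19) + a*(-42*n^2 - 109*n + 76) + 48*n^3 + 506*n^2 + 1247*n + 399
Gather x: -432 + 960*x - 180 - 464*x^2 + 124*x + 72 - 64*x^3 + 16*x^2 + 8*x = -64*x^3 - 448*x^2 + 1092*x - 540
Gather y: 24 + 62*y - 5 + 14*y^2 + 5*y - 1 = 14*y^2 + 67*y + 18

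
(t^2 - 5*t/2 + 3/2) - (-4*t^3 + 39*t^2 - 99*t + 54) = 4*t^3 - 38*t^2 + 193*t/2 - 105/2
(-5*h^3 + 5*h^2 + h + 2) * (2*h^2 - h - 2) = -10*h^5 + 15*h^4 + 7*h^3 - 7*h^2 - 4*h - 4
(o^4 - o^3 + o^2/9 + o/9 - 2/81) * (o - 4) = o^5 - 5*o^4 + 37*o^3/9 - o^2/3 - 38*o/81 + 8/81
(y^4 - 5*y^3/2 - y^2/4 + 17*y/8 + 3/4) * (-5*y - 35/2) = -5*y^5 - 5*y^4 + 45*y^3 - 25*y^2/4 - 655*y/16 - 105/8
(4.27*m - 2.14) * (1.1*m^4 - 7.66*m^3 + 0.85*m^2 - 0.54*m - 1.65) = 4.697*m^5 - 35.0622*m^4 + 20.0219*m^3 - 4.1248*m^2 - 5.8899*m + 3.531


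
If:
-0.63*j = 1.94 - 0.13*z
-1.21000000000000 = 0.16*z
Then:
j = -4.64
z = -7.56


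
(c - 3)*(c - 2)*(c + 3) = c^3 - 2*c^2 - 9*c + 18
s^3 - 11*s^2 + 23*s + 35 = (s - 7)*(s - 5)*(s + 1)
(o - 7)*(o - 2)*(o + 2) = o^3 - 7*o^2 - 4*o + 28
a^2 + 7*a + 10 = (a + 2)*(a + 5)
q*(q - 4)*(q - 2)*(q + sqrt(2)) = q^4 - 6*q^3 + sqrt(2)*q^3 - 6*sqrt(2)*q^2 + 8*q^2 + 8*sqrt(2)*q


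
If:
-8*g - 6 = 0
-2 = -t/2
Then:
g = -3/4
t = 4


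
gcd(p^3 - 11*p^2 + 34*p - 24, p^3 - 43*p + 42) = p^2 - 7*p + 6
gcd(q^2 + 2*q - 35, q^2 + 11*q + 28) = q + 7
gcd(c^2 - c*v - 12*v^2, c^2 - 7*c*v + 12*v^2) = -c + 4*v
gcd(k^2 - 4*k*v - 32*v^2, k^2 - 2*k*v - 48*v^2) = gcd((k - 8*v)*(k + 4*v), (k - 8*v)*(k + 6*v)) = -k + 8*v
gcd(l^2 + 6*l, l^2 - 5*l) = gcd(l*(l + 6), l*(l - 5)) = l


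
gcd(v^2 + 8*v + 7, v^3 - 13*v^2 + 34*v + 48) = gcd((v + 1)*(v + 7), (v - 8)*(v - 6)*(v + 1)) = v + 1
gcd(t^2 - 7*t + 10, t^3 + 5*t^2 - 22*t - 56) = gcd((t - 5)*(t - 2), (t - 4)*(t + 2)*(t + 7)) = 1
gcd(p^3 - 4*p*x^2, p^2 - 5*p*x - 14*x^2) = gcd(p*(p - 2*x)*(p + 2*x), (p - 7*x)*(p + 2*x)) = p + 2*x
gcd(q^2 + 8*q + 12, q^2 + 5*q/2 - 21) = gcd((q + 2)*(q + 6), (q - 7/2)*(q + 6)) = q + 6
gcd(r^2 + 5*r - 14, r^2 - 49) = r + 7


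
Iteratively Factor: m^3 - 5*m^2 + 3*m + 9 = (m + 1)*(m^2 - 6*m + 9) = (m - 3)*(m + 1)*(m - 3)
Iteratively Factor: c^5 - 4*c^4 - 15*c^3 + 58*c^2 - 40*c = (c)*(c^4 - 4*c^3 - 15*c^2 + 58*c - 40) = c*(c - 1)*(c^3 - 3*c^2 - 18*c + 40) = c*(c - 2)*(c - 1)*(c^2 - c - 20) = c*(c - 5)*(c - 2)*(c - 1)*(c + 4)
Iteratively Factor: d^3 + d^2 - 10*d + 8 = (d + 4)*(d^2 - 3*d + 2) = (d - 1)*(d + 4)*(d - 2)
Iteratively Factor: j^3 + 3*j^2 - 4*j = (j + 4)*(j^2 - j) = (j - 1)*(j + 4)*(j)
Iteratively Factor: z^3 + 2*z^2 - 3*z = (z - 1)*(z^2 + 3*z) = z*(z - 1)*(z + 3)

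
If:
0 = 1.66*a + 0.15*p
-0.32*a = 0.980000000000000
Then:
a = -3.06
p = 33.89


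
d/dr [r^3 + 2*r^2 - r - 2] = 3*r^2 + 4*r - 1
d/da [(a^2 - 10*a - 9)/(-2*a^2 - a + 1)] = (-21*a^2 - 34*a - 19)/(4*a^4 + 4*a^3 - 3*a^2 - 2*a + 1)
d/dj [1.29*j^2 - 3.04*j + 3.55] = 2.58*j - 3.04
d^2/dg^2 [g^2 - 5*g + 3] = 2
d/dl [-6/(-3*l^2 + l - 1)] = 6*(1 - 6*l)/(3*l^2 - l + 1)^2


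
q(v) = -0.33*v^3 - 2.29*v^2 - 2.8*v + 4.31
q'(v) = -0.99*v^2 - 4.58*v - 2.8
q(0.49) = 2.35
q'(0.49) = -5.28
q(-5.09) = 2.75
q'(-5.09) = -5.14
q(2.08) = -14.39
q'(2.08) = -16.61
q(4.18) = -71.51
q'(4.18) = -39.24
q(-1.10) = 5.06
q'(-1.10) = 1.04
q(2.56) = -23.40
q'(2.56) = -21.01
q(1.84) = -10.65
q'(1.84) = -14.58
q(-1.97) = 3.46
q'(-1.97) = 2.38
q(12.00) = -929.29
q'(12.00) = -200.32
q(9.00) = -446.95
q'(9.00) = -124.21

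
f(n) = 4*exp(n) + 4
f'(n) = 4*exp(n)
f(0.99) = 14.76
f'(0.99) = 10.76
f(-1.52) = 4.87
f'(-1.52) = 0.87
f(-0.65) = 6.09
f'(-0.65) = 2.09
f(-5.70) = 4.01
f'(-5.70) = 0.01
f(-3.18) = 4.17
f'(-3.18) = 0.17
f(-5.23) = 4.02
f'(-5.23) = 0.02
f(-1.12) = 5.31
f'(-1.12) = 1.31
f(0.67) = 11.82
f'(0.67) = 7.82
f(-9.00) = 4.00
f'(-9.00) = 0.00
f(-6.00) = 4.01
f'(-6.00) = 0.01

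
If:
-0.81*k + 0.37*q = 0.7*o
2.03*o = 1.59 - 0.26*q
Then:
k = 0.56747552149851*q - 0.676883780332056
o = 0.783251231527094 - 0.12807881773399*q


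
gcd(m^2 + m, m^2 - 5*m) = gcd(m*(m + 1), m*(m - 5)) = m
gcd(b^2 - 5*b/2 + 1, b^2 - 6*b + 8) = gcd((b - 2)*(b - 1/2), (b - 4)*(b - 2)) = b - 2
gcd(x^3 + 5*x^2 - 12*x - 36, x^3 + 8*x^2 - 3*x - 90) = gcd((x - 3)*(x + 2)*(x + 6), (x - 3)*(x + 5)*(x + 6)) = x^2 + 3*x - 18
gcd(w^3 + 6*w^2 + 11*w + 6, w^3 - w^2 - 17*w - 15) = w^2 + 4*w + 3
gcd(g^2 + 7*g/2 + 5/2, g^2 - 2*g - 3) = g + 1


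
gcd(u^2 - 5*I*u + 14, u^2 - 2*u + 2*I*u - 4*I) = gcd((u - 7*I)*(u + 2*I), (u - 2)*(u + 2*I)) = u + 2*I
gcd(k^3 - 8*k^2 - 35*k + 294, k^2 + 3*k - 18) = k + 6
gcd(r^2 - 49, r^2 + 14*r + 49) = r + 7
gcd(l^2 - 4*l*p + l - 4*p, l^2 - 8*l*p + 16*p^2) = -l + 4*p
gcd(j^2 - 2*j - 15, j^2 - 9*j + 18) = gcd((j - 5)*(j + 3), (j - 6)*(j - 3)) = 1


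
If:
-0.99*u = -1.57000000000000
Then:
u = 1.59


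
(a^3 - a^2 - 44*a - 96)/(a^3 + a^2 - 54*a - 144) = (a + 4)/(a + 6)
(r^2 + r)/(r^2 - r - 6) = r*(r + 1)/(r^2 - r - 6)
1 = 1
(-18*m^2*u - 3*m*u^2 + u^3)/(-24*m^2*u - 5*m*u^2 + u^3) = (-6*m + u)/(-8*m + u)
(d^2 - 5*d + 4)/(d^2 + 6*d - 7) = (d - 4)/(d + 7)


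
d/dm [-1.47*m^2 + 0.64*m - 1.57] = 0.64 - 2.94*m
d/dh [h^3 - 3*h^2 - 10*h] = 3*h^2 - 6*h - 10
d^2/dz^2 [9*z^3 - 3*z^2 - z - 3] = 54*z - 6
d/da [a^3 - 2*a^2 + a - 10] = 3*a^2 - 4*a + 1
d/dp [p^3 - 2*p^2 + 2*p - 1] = 3*p^2 - 4*p + 2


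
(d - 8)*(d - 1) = d^2 - 9*d + 8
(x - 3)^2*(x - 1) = x^3 - 7*x^2 + 15*x - 9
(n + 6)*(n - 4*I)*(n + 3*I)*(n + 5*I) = n^4 + 6*n^3 + 4*I*n^3 + 17*n^2 + 24*I*n^2 + 102*n + 60*I*n + 360*I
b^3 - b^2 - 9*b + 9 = (b - 3)*(b - 1)*(b + 3)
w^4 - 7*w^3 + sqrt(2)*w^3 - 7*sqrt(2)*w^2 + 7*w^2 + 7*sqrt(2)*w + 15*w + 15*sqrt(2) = (w - 5)*(w - 3)*(w + 1)*(w + sqrt(2))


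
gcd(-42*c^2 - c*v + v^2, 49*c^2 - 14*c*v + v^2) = -7*c + v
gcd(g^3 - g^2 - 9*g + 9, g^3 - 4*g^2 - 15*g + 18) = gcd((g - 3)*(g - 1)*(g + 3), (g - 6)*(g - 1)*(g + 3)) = g^2 + 2*g - 3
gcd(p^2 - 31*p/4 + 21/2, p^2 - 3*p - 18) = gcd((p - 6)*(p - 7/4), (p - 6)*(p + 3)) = p - 6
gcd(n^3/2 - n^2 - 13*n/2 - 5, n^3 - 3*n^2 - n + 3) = n + 1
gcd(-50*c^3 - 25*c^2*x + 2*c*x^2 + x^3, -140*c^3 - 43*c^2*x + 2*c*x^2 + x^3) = 5*c + x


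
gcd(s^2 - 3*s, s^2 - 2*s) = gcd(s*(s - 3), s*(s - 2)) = s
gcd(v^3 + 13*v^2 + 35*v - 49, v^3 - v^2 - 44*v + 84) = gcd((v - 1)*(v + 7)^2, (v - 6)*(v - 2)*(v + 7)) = v + 7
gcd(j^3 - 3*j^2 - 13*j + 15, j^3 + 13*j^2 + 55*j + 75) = j + 3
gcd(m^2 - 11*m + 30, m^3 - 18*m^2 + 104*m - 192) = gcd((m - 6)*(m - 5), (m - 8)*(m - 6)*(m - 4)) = m - 6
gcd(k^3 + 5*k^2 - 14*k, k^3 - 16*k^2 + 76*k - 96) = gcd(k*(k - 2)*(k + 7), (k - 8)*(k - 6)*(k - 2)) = k - 2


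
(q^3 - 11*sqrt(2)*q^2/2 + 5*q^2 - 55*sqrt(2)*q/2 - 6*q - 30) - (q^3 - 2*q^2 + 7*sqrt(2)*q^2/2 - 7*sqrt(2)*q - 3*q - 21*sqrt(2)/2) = -9*sqrt(2)*q^2 + 7*q^2 - 41*sqrt(2)*q/2 - 3*q - 30 + 21*sqrt(2)/2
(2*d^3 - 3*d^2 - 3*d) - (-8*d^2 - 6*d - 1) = 2*d^3 + 5*d^2 + 3*d + 1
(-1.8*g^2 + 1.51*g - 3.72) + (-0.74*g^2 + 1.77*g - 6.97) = -2.54*g^2 + 3.28*g - 10.69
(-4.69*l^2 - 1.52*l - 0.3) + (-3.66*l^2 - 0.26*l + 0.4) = -8.35*l^2 - 1.78*l + 0.1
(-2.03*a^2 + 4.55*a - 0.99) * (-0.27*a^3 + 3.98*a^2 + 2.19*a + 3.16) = 0.5481*a^5 - 9.3079*a^4 + 13.9306*a^3 - 0.3905*a^2 + 12.2099*a - 3.1284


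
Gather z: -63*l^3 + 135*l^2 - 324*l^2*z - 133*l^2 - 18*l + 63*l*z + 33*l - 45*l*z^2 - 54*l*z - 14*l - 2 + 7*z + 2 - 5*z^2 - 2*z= -63*l^3 + 2*l^2 + l + z^2*(-45*l - 5) + z*(-324*l^2 + 9*l + 5)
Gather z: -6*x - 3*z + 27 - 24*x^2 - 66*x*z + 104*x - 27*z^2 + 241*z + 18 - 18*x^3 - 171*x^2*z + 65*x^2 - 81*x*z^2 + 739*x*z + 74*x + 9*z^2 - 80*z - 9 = -18*x^3 + 41*x^2 + 172*x + z^2*(-81*x - 18) + z*(-171*x^2 + 673*x + 158) + 36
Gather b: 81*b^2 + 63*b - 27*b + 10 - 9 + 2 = 81*b^2 + 36*b + 3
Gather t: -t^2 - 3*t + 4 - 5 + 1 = -t^2 - 3*t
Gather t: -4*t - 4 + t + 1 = -3*t - 3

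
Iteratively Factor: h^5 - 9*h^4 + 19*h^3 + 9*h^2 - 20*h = (h)*(h^4 - 9*h^3 + 19*h^2 + 9*h - 20) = h*(h - 1)*(h^3 - 8*h^2 + 11*h + 20) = h*(h - 5)*(h - 1)*(h^2 - 3*h - 4) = h*(h - 5)*(h - 4)*(h - 1)*(h + 1)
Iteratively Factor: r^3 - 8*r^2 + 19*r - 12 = (r - 3)*(r^2 - 5*r + 4) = (r - 3)*(r - 1)*(r - 4)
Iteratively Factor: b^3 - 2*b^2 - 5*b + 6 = (b + 2)*(b^2 - 4*b + 3) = (b - 3)*(b + 2)*(b - 1)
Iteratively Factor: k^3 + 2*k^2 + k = (k)*(k^2 + 2*k + 1) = k*(k + 1)*(k + 1)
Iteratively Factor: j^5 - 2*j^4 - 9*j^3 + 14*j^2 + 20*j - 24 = (j + 2)*(j^4 - 4*j^3 - j^2 + 16*j - 12) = (j - 3)*(j + 2)*(j^3 - j^2 - 4*j + 4) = (j - 3)*(j - 2)*(j + 2)*(j^2 + j - 2) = (j - 3)*(j - 2)*(j + 2)^2*(j - 1)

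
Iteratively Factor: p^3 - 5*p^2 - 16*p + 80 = (p - 5)*(p^2 - 16) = (p - 5)*(p + 4)*(p - 4)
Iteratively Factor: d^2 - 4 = (d - 2)*(d + 2)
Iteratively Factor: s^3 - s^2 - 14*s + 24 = (s - 3)*(s^2 + 2*s - 8) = (s - 3)*(s + 4)*(s - 2)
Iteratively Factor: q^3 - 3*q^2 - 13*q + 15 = (q - 1)*(q^2 - 2*q - 15) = (q - 5)*(q - 1)*(q + 3)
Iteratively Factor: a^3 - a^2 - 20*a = (a - 5)*(a^2 + 4*a) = (a - 5)*(a + 4)*(a)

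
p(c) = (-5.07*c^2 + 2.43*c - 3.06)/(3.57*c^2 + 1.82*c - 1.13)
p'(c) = (2.43 - 10.14*c)/(3.57*c^2 + 1.82*c - 1.13) + (-7.14*c - 1.82)*(-5.07*c^2 + 2.43*c - 3.06)/(3.57*c^2 + 1.82*c - 1.13)^2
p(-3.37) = -2.07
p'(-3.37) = -0.28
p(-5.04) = -1.79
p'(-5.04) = -0.10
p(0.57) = -3.11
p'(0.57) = 14.04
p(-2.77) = -2.29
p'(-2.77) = -0.50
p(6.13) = -1.24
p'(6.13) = -0.02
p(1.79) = -1.10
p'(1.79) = 0.03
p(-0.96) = -24.38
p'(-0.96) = -267.75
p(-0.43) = 4.03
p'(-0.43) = -9.44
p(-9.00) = -1.60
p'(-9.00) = -0.02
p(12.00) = -1.32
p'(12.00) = -0.01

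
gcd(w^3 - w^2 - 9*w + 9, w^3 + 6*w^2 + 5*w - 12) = w^2 + 2*w - 3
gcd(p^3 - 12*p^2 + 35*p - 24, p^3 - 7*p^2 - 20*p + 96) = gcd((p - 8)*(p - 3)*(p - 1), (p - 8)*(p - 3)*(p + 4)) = p^2 - 11*p + 24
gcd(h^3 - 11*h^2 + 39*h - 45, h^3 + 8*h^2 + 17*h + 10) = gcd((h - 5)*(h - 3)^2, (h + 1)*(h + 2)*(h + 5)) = 1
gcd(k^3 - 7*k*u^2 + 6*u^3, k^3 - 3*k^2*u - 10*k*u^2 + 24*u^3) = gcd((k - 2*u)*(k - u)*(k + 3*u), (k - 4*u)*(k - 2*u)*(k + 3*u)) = -k^2 - k*u + 6*u^2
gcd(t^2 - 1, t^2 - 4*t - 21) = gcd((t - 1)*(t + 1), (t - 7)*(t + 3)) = 1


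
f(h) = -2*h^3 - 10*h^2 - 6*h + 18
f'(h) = -6*h^2 - 20*h - 6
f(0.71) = 7.98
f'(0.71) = -23.22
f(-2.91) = 0.06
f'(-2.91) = 1.39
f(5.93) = -786.28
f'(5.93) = -335.59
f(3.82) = -262.33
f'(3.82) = -169.95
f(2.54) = -94.53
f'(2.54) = -95.51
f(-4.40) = 21.17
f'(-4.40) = -34.16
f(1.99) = -49.30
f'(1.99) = -69.56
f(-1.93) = 6.71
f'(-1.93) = 10.25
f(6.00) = -810.00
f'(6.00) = -342.00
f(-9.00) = 720.00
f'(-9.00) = -312.00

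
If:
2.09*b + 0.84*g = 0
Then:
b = -0.401913875598086*g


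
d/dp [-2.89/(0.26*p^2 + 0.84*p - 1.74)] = (1.5028*p + 2.4276)/(0.26*p^2 + 0.84*p - 1.74)^2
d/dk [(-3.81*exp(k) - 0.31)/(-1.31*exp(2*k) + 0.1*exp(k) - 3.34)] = (-4.9911*exp(2*k) - 0.8122*exp(k) + 12.7564)*exp(k)/(1.7161*exp(4*k) - 0.262*exp(3*k) + 8.7608*exp(2*k) - 0.668*exp(k) + 11.1556)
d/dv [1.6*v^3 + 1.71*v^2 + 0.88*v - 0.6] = 4.8*v^2 + 3.42*v + 0.88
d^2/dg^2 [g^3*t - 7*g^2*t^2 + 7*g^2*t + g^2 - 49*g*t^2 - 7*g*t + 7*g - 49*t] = 6*g*t - 14*t^2 + 14*t + 2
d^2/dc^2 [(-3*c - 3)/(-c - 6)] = -30/(c + 6)^3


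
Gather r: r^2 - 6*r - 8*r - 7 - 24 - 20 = r^2 - 14*r - 51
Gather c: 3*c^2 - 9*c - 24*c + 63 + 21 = 3*c^2 - 33*c + 84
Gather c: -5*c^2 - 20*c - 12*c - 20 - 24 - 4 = -5*c^2 - 32*c - 48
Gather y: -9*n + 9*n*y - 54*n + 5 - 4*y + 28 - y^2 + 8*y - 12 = -63*n - y^2 + y*(9*n + 4) + 21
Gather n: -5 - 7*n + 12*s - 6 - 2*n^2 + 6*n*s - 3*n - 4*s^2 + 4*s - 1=-2*n^2 + n*(6*s - 10) - 4*s^2 + 16*s - 12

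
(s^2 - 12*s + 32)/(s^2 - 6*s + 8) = (s - 8)/(s - 2)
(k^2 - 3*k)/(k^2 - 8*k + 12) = k*(k - 3)/(k^2 - 8*k + 12)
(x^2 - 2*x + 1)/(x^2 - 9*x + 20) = (x^2 - 2*x + 1)/(x^2 - 9*x + 20)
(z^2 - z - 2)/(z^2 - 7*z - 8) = (z - 2)/(z - 8)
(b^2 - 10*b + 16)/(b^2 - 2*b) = (b - 8)/b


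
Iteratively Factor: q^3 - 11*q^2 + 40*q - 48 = (q - 3)*(q^2 - 8*q + 16) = (q - 4)*(q - 3)*(q - 4)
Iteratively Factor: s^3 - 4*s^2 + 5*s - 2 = (s - 2)*(s^2 - 2*s + 1) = (s - 2)*(s - 1)*(s - 1)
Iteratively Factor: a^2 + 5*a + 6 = (a + 2)*(a + 3)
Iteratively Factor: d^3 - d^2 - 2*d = (d + 1)*(d^2 - 2*d) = d*(d + 1)*(d - 2)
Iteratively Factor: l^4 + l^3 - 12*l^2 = (l)*(l^3 + l^2 - 12*l) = l*(l + 4)*(l^2 - 3*l) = l*(l - 3)*(l + 4)*(l)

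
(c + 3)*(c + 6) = c^2 + 9*c + 18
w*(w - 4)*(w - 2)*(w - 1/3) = w^4 - 19*w^3/3 + 10*w^2 - 8*w/3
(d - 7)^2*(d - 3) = d^3 - 17*d^2 + 91*d - 147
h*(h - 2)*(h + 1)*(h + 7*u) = h^4 + 7*h^3*u - h^3 - 7*h^2*u - 2*h^2 - 14*h*u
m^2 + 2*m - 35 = (m - 5)*(m + 7)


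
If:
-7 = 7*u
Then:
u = -1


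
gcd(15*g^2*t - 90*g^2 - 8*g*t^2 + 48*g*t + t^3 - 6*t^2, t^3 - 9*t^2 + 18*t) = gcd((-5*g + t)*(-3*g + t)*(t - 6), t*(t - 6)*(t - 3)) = t - 6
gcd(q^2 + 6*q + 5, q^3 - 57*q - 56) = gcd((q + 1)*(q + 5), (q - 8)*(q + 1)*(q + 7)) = q + 1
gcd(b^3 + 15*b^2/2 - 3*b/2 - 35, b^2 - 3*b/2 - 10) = b + 5/2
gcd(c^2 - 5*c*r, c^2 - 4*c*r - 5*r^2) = -c + 5*r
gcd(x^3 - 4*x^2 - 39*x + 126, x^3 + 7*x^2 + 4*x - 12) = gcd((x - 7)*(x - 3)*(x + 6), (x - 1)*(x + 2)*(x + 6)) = x + 6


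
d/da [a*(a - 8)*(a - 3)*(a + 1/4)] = 4*a^3 - 129*a^2/4 + 85*a/2 + 6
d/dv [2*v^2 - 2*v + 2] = 4*v - 2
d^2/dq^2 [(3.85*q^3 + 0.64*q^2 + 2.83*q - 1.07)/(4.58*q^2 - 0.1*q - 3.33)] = (-1.4210854715202e-14*q^4 + 236.825444*q^3 - 68.410812*q^2 + 518.062722*q - 20.350384)/(96.071912*q^6 - 6.29292*q^5 - 209.416836*q^4 + 9.14984*q^3 + 152.261586*q^2 - 3.32667*q - 36.926037)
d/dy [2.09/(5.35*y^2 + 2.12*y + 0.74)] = (-22.363*y - 4.4308)/(5.35*y^2 + 2.12*y + 0.74)^2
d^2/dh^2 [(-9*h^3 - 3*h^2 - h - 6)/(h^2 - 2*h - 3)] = 2*(-70*h^3 - 207*h^2 - 216*h - 63)/(h^6 - 6*h^5 + 3*h^4 + 28*h^3 - 9*h^2 - 54*h - 27)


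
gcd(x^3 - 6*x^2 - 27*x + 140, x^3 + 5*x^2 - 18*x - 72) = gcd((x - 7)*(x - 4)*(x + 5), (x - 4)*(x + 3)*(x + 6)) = x - 4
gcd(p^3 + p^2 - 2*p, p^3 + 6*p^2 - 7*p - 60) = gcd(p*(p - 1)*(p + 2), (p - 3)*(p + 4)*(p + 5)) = 1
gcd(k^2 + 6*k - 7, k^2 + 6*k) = 1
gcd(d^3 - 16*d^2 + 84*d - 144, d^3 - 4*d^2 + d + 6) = 1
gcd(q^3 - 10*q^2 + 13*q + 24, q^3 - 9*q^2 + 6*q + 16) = q^2 - 7*q - 8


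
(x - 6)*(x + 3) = x^2 - 3*x - 18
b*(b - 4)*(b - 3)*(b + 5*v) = b^4 + 5*b^3*v - 7*b^3 - 35*b^2*v + 12*b^2 + 60*b*v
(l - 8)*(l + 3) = l^2 - 5*l - 24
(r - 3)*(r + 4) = r^2 + r - 12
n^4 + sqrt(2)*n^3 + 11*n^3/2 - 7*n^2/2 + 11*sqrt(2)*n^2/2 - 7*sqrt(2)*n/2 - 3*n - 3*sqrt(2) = (n - 1)*(n + 1/2)*(n + 6)*(n + sqrt(2))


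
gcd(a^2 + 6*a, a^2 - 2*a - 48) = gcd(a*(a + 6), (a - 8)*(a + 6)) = a + 6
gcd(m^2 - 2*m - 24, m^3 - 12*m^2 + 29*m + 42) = m - 6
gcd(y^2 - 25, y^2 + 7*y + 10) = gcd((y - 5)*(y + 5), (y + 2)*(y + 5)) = y + 5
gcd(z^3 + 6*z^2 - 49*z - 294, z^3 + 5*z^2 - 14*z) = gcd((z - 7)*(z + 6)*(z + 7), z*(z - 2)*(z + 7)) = z + 7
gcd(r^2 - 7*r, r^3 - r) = r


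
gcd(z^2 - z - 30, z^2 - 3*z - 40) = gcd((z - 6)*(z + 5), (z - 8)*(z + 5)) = z + 5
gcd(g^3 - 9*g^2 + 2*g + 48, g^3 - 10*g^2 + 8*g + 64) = g^2 - 6*g - 16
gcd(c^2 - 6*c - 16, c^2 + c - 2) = c + 2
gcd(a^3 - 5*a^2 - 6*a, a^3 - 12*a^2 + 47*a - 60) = 1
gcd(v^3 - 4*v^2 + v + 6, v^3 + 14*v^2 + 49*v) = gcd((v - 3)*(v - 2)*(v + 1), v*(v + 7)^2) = 1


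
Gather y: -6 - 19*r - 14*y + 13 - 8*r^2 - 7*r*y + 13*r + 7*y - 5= -8*r^2 - 6*r + y*(-7*r - 7) + 2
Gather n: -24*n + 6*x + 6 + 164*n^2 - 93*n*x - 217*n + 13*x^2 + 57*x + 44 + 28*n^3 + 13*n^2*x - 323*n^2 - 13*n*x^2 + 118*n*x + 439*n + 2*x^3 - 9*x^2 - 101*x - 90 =28*n^3 + n^2*(13*x - 159) + n*(-13*x^2 + 25*x + 198) + 2*x^3 + 4*x^2 - 38*x - 40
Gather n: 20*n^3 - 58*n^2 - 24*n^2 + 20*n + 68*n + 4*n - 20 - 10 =20*n^3 - 82*n^2 + 92*n - 30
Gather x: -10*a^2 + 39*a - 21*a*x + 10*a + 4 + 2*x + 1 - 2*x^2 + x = -10*a^2 + 49*a - 2*x^2 + x*(3 - 21*a) + 5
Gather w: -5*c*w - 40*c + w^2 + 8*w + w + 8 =-40*c + w^2 + w*(9 - 5*c) + 8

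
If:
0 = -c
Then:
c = 0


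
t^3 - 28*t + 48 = (t - 4)*(t - 2)*(t + 6)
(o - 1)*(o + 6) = o^2 + 5*o - 6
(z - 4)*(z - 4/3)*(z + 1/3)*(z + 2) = z^4 - 3*z^3 - 58*z^2/9 + 80*z/9 + 32/9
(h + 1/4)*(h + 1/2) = h^2 + 3*h/4 + 1/8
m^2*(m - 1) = m^3 - m^2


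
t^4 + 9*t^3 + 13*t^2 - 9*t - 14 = (t - 1)*(t + 1)*(t + 2)*(t + 7)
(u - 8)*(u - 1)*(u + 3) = u^3 - 6*u^2 - 19*u + 24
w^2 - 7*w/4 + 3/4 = (w - 1)*(w - 3/4)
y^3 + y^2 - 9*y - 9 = (y - 3)*(y + 1)*(y + 3)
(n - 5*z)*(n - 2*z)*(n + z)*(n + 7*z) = n^4 + n^3*z - 39*n^2*z^2 + 31*n*z^3 + 70*z^4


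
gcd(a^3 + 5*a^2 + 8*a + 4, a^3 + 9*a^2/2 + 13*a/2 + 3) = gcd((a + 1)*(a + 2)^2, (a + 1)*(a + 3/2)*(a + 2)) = a^2 + 3*a + 2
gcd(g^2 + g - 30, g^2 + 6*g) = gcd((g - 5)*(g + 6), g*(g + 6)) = g + 6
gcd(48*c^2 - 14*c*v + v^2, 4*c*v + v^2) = 1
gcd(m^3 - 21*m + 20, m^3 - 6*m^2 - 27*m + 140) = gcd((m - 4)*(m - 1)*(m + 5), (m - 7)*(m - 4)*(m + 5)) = m^2 + m - 20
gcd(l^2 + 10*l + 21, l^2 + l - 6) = l + 3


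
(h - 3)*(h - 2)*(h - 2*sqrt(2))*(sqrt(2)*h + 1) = sqrt(2)*h^4 - 5*sqrt(2)*h^3 - 3*h^3 + 4*sqrt(2)*h^2 + 15*h^2 - 18*h + 10*sqrt(2)*h - 12*sqrt(2)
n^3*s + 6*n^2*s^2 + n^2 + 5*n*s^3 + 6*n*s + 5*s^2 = (n + s)*(n + 5*s)*(n*s + 1)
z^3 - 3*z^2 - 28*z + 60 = (z - 6)*(z - 2)*(z + 5)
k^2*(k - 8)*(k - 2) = k^4 - 10*k^3 + 16*k^2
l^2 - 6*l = l*(l - 6)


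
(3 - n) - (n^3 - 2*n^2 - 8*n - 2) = -n^3 + 2*n^2 + 7*n + 5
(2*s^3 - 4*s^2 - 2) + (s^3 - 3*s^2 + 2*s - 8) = 3*s^3 - 7*s^2 + 2*s - 10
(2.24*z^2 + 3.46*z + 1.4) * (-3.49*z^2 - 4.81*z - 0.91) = -7.8176*z^4 - 22.8498*z^3 - 23.567*z^2 - 9.8826*z - 1.274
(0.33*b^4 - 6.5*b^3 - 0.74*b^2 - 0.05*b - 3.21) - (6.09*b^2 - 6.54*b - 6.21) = 0.33*b^4 - 6.5*b^3 - 6.83*b^2 + 6.49*b + 3.0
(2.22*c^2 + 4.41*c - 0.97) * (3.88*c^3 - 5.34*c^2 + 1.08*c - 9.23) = 8.6136*c^5 + 5.256*c^4 - 24.9154*c^3 - 10.548*c^2 - 41.7519*c + 8.9531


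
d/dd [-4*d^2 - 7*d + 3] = -8*d - 7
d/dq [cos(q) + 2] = -sin(q)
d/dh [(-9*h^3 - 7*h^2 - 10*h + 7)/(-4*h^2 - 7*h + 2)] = (36*h^4 + 126*h^3 - 45*h^2 + 28*h + 29)/(16*h^4 + 56*h^3 + 33*h^2 - 28*h + 4)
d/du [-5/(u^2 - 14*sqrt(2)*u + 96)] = 10*(u - 7*sqrt(2))/(u^2 - 14*sqrt(2)*u + 96)^2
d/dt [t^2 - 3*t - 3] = 2*t - 3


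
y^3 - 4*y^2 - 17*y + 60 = (y - 5)*(y - 3)*(y + 4)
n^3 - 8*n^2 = n^2*(n - 8)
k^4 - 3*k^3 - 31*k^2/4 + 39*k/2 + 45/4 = (k - 3)^2*(k + 1/2)*(k + 5/2)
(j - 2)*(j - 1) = j^2 - 3*j + 2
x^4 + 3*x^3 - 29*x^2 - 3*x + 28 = (x - 4)*(x - 1)*(x + 1)*(x + 7)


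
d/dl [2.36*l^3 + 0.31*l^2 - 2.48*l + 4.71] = 7.08*l^2 + 0.62*l - 2.48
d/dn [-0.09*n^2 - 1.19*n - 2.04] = -0.18*n - 1.19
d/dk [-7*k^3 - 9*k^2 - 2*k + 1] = -21*k^2 - 18*k - 2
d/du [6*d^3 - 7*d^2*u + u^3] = -7*d^2 + 3*u^2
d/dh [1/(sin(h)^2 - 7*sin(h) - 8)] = (7 - 2*sin(h))*cos(h)/((sin(h) - 8)^2*(sin(h) + 1)^2)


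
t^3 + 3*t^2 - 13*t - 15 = (t - 3)*(t + 1)*(t + 5)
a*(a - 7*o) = a^2 - 7*a*o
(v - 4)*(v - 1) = v^2 - 5*v + 4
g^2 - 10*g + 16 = (g - 8)*(g - 2)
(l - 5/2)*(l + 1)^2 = l^3 - l^2/2 - 4*l - 5/2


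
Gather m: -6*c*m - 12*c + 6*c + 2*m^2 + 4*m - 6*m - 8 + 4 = -6*c + 2*m^2 + m*(-6*c - 2) - 4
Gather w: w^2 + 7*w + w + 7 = w^2 + 8*w + 7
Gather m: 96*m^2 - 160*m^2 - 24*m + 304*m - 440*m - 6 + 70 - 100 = -64*m^2 - 160*m - 36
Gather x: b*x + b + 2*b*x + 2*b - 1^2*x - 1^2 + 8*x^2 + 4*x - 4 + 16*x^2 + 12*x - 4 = 3*b + 24*x^2 + x*(3*b + 15) - 9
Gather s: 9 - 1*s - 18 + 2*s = s - 9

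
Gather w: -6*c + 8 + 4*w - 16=-6*c + 4*w - 8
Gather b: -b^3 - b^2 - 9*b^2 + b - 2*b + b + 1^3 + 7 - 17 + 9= -b^3 - 10*b^2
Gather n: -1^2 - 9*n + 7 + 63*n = 54*n + 6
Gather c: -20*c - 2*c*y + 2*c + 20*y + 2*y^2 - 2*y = c*(-2*y - 18) + 2*y^2 + 18*y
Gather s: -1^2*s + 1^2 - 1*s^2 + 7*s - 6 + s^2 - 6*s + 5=0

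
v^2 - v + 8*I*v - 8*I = (v - 1)*(v + 8*I)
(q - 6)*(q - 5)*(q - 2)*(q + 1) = q^4 - 12*q^3 + 39*q^2 - 8*q - 60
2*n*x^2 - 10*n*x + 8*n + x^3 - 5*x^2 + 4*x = (2*n + x)*(x - 4)*(x - 1)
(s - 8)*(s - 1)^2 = s^3 - 10*s^2 + 17*s - 8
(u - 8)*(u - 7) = u^2 - 15*u + 56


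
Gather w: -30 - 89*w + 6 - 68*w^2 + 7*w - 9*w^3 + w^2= -9*w^3 - 67*w^2 - 82*w - 24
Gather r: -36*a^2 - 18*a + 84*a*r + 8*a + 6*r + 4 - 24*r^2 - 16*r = -36*a^2 - 10*a - 24*r^2 + r*(84*a - 10) + 4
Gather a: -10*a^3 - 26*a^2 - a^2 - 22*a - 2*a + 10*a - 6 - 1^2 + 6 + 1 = -10*a^3 - 27*a^2 - 14*a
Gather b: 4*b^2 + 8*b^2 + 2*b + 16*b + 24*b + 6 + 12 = 12*b^2 + 42*b + 18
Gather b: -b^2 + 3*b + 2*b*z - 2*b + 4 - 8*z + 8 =-b^2 + b*(2*z + 1) - 8*z + 12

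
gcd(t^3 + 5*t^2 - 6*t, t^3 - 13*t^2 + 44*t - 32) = t - 1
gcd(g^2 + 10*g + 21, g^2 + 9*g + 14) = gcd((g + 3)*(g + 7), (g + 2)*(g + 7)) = g + 7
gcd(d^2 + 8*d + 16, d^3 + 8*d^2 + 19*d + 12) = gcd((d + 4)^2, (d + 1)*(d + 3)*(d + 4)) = d + 4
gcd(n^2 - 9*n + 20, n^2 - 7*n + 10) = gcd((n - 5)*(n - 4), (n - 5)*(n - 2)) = n - 5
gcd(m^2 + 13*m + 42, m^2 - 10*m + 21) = 1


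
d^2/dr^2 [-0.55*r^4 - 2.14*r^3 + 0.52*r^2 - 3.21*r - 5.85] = -6.6*r^2 - 12.84*r + 1.04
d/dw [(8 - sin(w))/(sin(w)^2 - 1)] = (sin(w)^2 - 16*sin(w) + 1)/cos(w)^3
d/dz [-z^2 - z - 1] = -2*z - 1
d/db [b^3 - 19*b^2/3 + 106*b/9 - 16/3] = 3*b^2 - 38*b/3 + 106/9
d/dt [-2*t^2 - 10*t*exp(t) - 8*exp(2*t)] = -10*t*exp(t) - 4*t - 16*exp(2*t) - 10*exp(t)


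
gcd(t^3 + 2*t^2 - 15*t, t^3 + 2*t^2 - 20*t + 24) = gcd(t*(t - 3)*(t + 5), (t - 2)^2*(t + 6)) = 1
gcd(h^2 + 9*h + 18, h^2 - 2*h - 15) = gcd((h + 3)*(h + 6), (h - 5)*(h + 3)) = h + 3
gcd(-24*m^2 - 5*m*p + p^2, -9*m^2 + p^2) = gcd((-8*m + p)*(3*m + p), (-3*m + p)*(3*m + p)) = 3*m + p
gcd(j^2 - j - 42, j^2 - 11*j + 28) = j - 7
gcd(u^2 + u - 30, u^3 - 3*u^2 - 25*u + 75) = u - 5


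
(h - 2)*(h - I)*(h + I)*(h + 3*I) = h^4 - 2*h^3 + 3*I*h^3 + h^2 - 6*I*h^2 - 2*h + 3*I*h - 6*I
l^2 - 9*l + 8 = (l - 8)*(l - 1)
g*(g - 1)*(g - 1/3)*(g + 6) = g^4 + 14*g^3/3 - 23*g^2/3 + 2*g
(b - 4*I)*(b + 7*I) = b^2 + 3*I*b + 28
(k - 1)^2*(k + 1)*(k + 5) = k^4 + 4*k^3 - 6*k^2 - 4*k + 5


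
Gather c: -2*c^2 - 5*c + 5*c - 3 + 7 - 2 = 2 - 2*c^2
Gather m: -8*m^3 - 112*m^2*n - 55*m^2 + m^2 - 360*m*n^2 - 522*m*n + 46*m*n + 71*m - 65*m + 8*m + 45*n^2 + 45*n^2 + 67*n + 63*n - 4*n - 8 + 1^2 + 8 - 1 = -8*m^3 + m^2*(-112*n - 54) + m*(-360*n^2 - 476*n + 14) + 90*n^2 + 126*n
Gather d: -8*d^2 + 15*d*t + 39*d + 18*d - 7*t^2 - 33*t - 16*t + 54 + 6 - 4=-8*d^2 + d*(15*t + 57) - 7*t^2 - 49*t + 56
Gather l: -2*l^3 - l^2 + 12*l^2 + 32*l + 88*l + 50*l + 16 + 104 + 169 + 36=-2*l^3 + 11*l^2 + 170*l + 325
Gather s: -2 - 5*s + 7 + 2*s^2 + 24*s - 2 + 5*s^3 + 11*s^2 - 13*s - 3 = 5*s^3 + 13*s^2 + 6*s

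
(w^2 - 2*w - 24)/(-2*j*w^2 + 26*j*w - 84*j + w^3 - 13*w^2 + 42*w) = (w + 4)/(-2*j*w + 14*j + w^2 - 7*w)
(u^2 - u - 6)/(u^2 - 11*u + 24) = (u + 2)/(u - 8)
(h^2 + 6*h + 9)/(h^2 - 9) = (h + 3)/(h - 3)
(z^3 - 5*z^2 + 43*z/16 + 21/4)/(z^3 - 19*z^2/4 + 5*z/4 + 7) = (z + 3/4)/(z + 1)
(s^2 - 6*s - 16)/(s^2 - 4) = (s - 8)/(s - 2)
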